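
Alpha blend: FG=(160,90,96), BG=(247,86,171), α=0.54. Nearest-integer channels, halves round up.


C = α×F + (1-α)×B, with 1-α = 0.46
R: 0.54×160 + 0.46×247 = 86.40 + 113.62 = 200.02 → 200
G: 0.54×90 + 0.46×86 = 48.60 + 39.56 = 88.16 → 88
B: 0.54×96 + 0.46×171 = 51.84 + 78.66 = 130.50 → 131
= RGB(200, 88, 131)


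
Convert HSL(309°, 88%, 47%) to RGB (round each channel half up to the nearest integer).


H=309°, S=0.88, L=0.47
C = (1-|2L-1|)×S = (1-|-0.06|)×0.88 = 0.8272
H' = H/60 = 309/60 ≈ 5.1500; X = C×(1-|H' mod 2 - 1|) = 0.70312
m = L - C/2 = 0.47 - 0.4136 = 0.0564
Sector ⌊H'⌋ = 5 → (R',G',B') = (0.8272, 0.0, 0.70312)
RGB = ((R'+m)×255, (G'+m)×255, (B'+m)×255) = (225.318, 14.382, 193.6776)
Round half up → RGB(225, 14, 194)


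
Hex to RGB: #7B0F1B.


7B → 123 (R)
0F → 15 (G)
1B → 27 (B)
= RGB(123, 15, 27)


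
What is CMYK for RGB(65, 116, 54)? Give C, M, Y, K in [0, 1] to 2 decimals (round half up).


R'=65/255≈0.2549, G'=116/255≈0.4549, B'=54/255≈0.2118
K = 1 - max(R',G',B') = 1 - 116/255 = 139/255 = 0.54509… → 0.55
(1-R'-K)/(1-K) simplifies to (max-R)/max with max = 116:
C = (116-65)/116 = 51/116 = 0.43965… → 0.44
M = (116-116)/116 = 0/116 = 0 → 0.00
Y = (116-54)/116 = 62/116 = 0.53448… → 0.53
= CMYK(0.44, 0.00, 0.53, 0.55)


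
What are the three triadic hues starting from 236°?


Triadic: equally spaced at 120° intervals
H1 = 236°
H2 = (236 + 120) mod 360 = 356°
H3 = (236 + 240) mod 360 = 116°
Triadic = 236°, 356°, 116°


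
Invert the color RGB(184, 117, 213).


Invert: (255-R, 255-G, 255-B)
R: 255-184 = 71
G: 255-117 = 138
B: 255-213 = 42
= RGB(71, 138, 42)


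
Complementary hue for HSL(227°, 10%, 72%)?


Complement = opposite side of color wheel = hue + 180°
H' = (227 + 180) mod 360 = 47°
S and L unchanged.
= HSL(47°, 10%, 72%)


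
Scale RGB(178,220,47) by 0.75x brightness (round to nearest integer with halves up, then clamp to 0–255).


Multiply each channel by 0.75, round half up, clamp to [0, 255]
R: 178×0.75 = 133.5 → round → 134
G: 220×0.75 = 165
B: 47×0.75 = 35.25 → round → 35
= RGB(134, 165, 35)


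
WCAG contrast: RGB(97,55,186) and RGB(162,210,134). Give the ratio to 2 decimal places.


Linearize each sRGB channel c=v/255: c/12.92 if c ≤ 0.04045 else ((c+0.055)/1.055)^2.4
L = 0.2126×R_lin + 0.7152×G_lin + 0.0722×B_lin
Color 1 (97,55,186):
  R=97: 97/255≈0.3804 > 0.04045 → ((0.3804+0.055)/1.055)^2.4 ≈ 0.11954
  G=55: 55/255≈0.2157 > 0.04045 → ((0.2157+0.055)/1.055)^2.4 ≈ 0.03820
  B=186: 186/255≈0.7294 > 0.04045 → ((0.7294+0.055)/1.055)^2.4 ≈ 0.49102
  L1 = 0.2126×0.11954 + 0.7152×0.03820 + 0.0722×0.49102 ≈ 0.08819
Color 2 (162,210,134):
  R=162: 162/255≈0.6353 > 0.04045 → ((0.6353+0.055)/1.055)^2.4 ≈ 0.36131
  G=210: 210/255≈0.8235 > 0.04045 → ((0.8235+0.055)/1.055)^2.4 ≈ 0.64448
  B=134: 134/255≈0.5255 > 0.04045 → ((0.5255+0.055)/1.055)^2.4 ≈ 0.23840
  L2 = 0.2126×0.36131 + 0.7152×0.64448 + 0.0722×0.23840 ≈ 0.55496
Lighter = 0.55496, Darker = 0.08819
Ratio = (L_lighter + 0.05) / (L_darker + 0.05)
Ratio = (0.55496 + 0.05) / (0.08819 + 0.05) = 0.60496 / 0.13819 ≈ 4.3777
Ratio ≈ 4.38:1


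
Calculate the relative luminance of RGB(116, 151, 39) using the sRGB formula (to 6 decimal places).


Linearize each channel (sRGB transfer function): c = v/255; c_lin = c/12.92 if c ≤ 0.04045, else ((c+0.055)/1.055)^2.4
  R: 116/255 ≈ 0.454902 > 0.04045 → ((0.454902+0.055)/1.055)^2.4 ≈ 0.174647
  G: 151/255 ≈ 0.592157 > 0.04045 → ((0.592157+0.055)/1.055)^2.4 ≈ 0.309469
  B: 39/255 ≈ 0.152941 > 0.04045 → ((0.152941+0.055)/1.055)^2.4 ≈ 0.020289
R_lin = 0.174647, G_lin = 0.309469, B_lin = 0.020289
L = 0.2126×R + 0.7152×G + 0.0722×B
L = 0.2126×0.174647 + 0.7152×0.309469 + 0.0722×0.020289
L ≈ 0.259927


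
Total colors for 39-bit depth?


Colors = 2^bits = 2^39
= 549,755,813,888 colors


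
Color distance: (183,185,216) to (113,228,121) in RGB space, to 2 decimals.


d = √[(R₁-R₂)² + (G₁-G₂)² + (B₁-B₂)²]
d = √[(183-113)² + (185-228)² + (216-121)²]
d = √[4900 + 1849 + 9025]
d = √15774
d ≈ 125.59


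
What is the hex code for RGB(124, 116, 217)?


R = 124 → 7C (hex)
G = 116 → 74 (hex)
B = 217 → D9 (hex)
Hex = #7C74D9


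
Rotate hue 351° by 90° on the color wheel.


New hue = (H + rotation) mod 360
New hue = (351 + 90) mod 360
= 441 mod 360
= 81°


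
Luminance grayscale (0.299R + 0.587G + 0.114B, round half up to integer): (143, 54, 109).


Gray = 0.299×R + 0.587×G + 0.114×B
Gray = 0.299×143 + 0.587×54 + 0.114×109
Gray = 42.757 + 31.698 + 12.426
Gray = 86.881 → round half up → 87
Gray = 87


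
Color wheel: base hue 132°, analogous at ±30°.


Base hue: 132°
Left analog: (132 - 30) mod 360 = 102°
Right analog: (132 + 30) mod 360 = 162°
Analogous hues = 102° and 162°


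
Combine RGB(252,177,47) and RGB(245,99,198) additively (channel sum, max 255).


Additive: each channel = min(255, C₁+C₂)
R: 252+245 = 497 → 255
G: 177+99 = 276 → 255
B: 47+198 = 245 → 245
= RGB(255, 255, 245)


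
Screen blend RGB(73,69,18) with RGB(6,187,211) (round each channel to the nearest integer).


Screen: C = 255 - (255-A)×(255-B)/255, rounded to nearest integer
R: 255 - (255-73)×(255-6)/255 = 255 - 45318/255 ≈ 255 - 177.718 = 77.282 → 77
G: 255 - (255-69)×(255-187)/255 = 255 - 12648/255 ≈ 255 - 49.600 = 205.400 → 205
B: 255 - (255-18)×(255-211)/255 = 255 - 10428/255 ≈ 255 - 40.894 = 214.106 → 214
= RGB(77, 205, 214)


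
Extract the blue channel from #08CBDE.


Color: #08CBDE
R = 08 = 8
G = CB = 203
B = DE = 222
Blue = 222


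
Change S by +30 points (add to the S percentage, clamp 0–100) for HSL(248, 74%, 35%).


Original S = 74%
Adjustment = +30 percentage points
New S = 74 + (30) = 104
Clamp to [0, 100] → 100
= HSL(248°, 100%, 35%)


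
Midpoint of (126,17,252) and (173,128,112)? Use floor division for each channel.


Midpoint: each channel = ⌊(C₁+C₂)/2⌋
R: ⌊(126+173)/2⌋ = 149
G: ⌊(17+128)/2⌋ = 72
B: ⌊(252+112)/2⌋ = 182
= RGB(149, 72, 182)


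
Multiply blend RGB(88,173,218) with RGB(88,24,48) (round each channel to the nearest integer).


Multiply: C = A×B/255, rounded to nearest integer
R: 88×88/255 = 7744/255 ≈ 30.369 → 30
G: 173×24/255 = 4152/255 ≈ 16.282 → 16
B: 218×48/255 = 10464/255 ≈ 41.035 → 41
= RGB(30, 16, 41)


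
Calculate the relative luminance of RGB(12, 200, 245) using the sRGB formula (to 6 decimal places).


Linearize each channel (sRGB transfer function): c = v/255; c_lin = c/12.92 if c ≤ 0.04045, else ((c+0.055)/1.055)^2.4
  R: 12/255 ≈ 0.047059 > 0.04045 → ((0.047059+0.055)/1.055)^2.4 ≈ 0.003677
  G: 200/255 ≈ 0.784314 > 0.04045 → ((0.784314+0.055)/1.055)^2.4 ≈ 0.577580
  B: 245/255 ≈ 0.960784 > 0.04045 → ((0.960784+0.055)/1.055)^2.4 ≈ 0.913099
R_lin = 0.003677, G_lin = 0.577580, B_lin = 0.913099
L = 0.2126×R + 0.7152×G + 0.0722×B
L = 0.2126×0.003677 + 0.7152×0.577580 + 0.0722×0.913099
L ≈ 0.479793


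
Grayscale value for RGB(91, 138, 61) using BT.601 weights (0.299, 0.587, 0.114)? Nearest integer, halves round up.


Gray = 0.299×R + 0.587×G + 0.114×B
Gray = 0.299×91 + 0.587×138 + 0.114×61
Gray = 27.209 + 81.006 + 6.954
Gray = 115.169 → round half up → 115
Gray = 115


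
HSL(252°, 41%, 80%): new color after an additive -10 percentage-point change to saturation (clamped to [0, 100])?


Original S = 41%
Adjustment = -10 percentage points
New S = 41 + (-10) = 31
Clamp to [0, 100] → 31
= HSL(252°, 31%, 80%)


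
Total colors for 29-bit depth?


Colors = 2^bits = 2^29
= 536,870,912 colors


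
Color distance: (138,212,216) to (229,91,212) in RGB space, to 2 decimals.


d = √[(R₁-R₂)² + (G₁-G₂)² + (B₁-B₂)²]
d = √[(138-229)² + (212-91)² + (216-212)²]
d = √[8281 + 14641 + 16]
d = √22938
d ≈ 151.45


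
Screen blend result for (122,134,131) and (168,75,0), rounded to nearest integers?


Screen: C = 255 - (255-A)×(255-B)/255, rounded to nearest integer
R: 255 - (255-122)×(255-168)/255 = 255 - 11571/255 ≈ 255 - 45.376 = 209.624 → 210
G: 255 - (255-134)×(255-75)/255 = 255 - 21780/255 ≈ 255 - 85.412 = 169.588 → 170
B: 255 - (255-131)×(255-0)/255 = 255 - 31620/255 ≈ 255 - 124.000 = 131.000 → 131
= RGB(210, 170, 131)


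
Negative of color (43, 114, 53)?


Invert: (255-R, 255-G, 255-B)
R: 255-43 = 212
G: 255-114 = 141
B: 255-53 = 202
= RGB(212, 141, 202)


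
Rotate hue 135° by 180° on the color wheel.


New hue = (H + rotation) mod 360
New hue = (135 + 180) mod 360
= 315 mod 360
= 315°


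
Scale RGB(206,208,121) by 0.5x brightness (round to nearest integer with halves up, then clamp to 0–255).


Multiply each channel by 0.5, round half up, clamp to [0, 255]
R: 206×0.5 = 103
G: 208×0.5 = 104
B: 121×0.5 = 60.5 → round → 61
= RGB(103, 104, 61)


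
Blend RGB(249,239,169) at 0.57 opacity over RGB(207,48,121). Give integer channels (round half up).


C = α×F + (1-α)×B, with 1-α = 0.43
R: 0.57×249 + 0.43×207 = 141.93 + 89.01 = 230.94 → 231
G: 0.57×239 + 0.43×48 = 136.23 + 20.64 = 156.87 → 157
B: 0.57×169 + 0.43×121 = 96.33 + 52.03 = 148.36 → 148
= RGB(231, 157, 148)


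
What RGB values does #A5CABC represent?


A5 → 165 (R)
CA → 202 (G)
BC → 188 (B)
= RGB(165, 202, 188)


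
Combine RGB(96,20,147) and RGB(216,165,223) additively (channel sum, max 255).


Additive: each channel = min(255, C₁+C₂)
R: 96+216 = 312 → 255
G: 20+165 = 185 → 185
B: 147+223 = 370 → 255
= RGB(255, 185, 255)


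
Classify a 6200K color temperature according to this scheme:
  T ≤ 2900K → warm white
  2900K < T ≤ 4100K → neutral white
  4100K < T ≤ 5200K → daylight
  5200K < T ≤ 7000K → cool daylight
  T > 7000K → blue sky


Temperature: 6200K
5200K < 6200K ≤ 7000K → cool daylight
Classification: cool daylight


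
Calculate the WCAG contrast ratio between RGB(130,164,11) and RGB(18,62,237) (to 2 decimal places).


Linearize each sRGB channel c=v/255: c/12.92 if c ≤ 0.04045 else ((c+0.055)/1.055)^2.4
L = 0.2126×R_lin + 0.7152×G_lin + 0.0722×B_lin
Color 1 (130,164,11):
  R=130: 130/255≈0.5098 > 0.04045 → ((0.5098+0.055)/1.055)^2.4 ≈ 0.22323
  G=164: 164/255≈0.6431 > 0.04045 → ((0.6431+0.055)/1.055)^2.4 ≈ 0.37124
  B=11: 11/255≈0.0431 > 0.04045 → ((0.0431+0.055)/1.055)^2.4 ≈ 0.00335
  L1 = 0.2126×0.22323 + 0.7152×0.37124 + 0.0722×0.00335 ≈ 0.31321
Color 2 (18,62,237):
  R=18: 18/255≈0.0706 > 0.04045 → ((0.0706+0.055)/1.055)^2.4 ≈ 0.00605
  G=62: 62/255≈0.2431 > 0.04045 → ((0.2431+0.055)/1.055)^2.4 ≈ 0.04817
  B=237: 237/255≈0.9294 > 0.04045 → ((0.9294+0.055)/1.055)^2.4 ≈ 0.84687
  L2 = 0.2126×0.00605 + 0.7152×0.04817 + 0.0722×0.84687 ≈ 0.09688
Lighter = 0.31321, Darker = 0.09688
Ratio = (L_lighter + 0.05) / (L_darker + 0.05)
Ratio = (0.31321 + 0.05) / (0.09688 + 0.05) = 0.36321 / 0.14688 ≈ 2.4728
Ratio ≈ 2.47:1


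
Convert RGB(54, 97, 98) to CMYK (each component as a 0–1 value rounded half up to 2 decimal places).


R'=54/255≈0.2118, G'=97/255≈0.3804, B'=98/255≈0.3843
K = 1 - max(R',G',B') = 1 - 98/255 = 157/255 = 0.61568… → 0.62
(1-R'-K)/(1-K) simplifies to (max-R)/max with max = 98:
C = (98-54)/98 = 44/98 = 0.44897… → 0.45
M = (98-97)/98 = 1/98 = 0.01020… → 0.01
Y = (98-98)/98 = 0/98 = 0 → 0.00
= CMYK(0.45, 0.01, 0.00, 0.62)


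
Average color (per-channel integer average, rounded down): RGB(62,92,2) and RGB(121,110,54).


Midpoint: each channel = ⌊(C₁+C₂)/2⌋
R: ⌊(62+121)/2⌋ = 91
G: ⌊(92+110)/2⌋ = 101
B: ⌊(2+54)/2⌋ = 28
= RGB(91, 101, 28)


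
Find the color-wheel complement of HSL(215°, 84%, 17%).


Complement = opposite side of color wheel = hue + 180°
H' = (215 + 180) mod 360 = 35°
S and L unchanged.
= HSL(35°, 84%, 17%)


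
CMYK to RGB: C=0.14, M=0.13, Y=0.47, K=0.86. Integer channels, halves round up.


R = 255 × (1-C) × (1-K) = 255 × 0.86 × 0.14 = 30.702 → 31
G = 255 × (1-M) × (1-K) = 255 × 0.87 × 0.14 = 31.059 → 31
B = 255 × (1-Y) × (1-K) = 255 × 0.53 × 0.14 = 18.921 → 19
= RGB(31, 31, 19)


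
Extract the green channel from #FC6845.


Color: #FC6845
R = FC = 252
G = 68 = 104
B = 45 = 69
Green = 104


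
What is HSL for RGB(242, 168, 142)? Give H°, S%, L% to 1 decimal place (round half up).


Normalize: R'=242/255≈0.9490, G'=168/255≈0.6588, B'=142/255≈0.5569
Max=242/255, Min=142/255, Δ=Max-Min=100/255
L = (Max+Min)/2 = (242+142)/510 = 384/510 = 0.75294… → L = 75.3%
L > 0.5 → S = Δ/(2-Max-Min) = 100/(510-242-142) = 100/126 = 0.79365… → S = 79.4%
(the 1/255 factors cancel in S and H, so raw channel differences can be used)
Max is R' → H = 60 × (((G-B)/Δ) mod 6) = 60 × (((168-142)/100) mod 6)
  26/100 = 0.26
  H = 60 × 0.26 = 15.6° → H = 15.6°
= HSL(15.6°, 79.4%, 75.3%)


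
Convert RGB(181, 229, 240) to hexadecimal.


R = 181 → B5 (hex)
G = 229 → E5 (hex)
B = 240 → F0 (hex)
Hex = #B5E5F0


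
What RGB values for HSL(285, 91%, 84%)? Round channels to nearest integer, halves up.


H=285°, S=0.91, L=0.84
C = (1-|2L-1|)×S = (1-|0.68|)×0.91 = 0.2912
H' = H/60 = 285/60 ≈ 4.7500; X = C×(1-|H' mod 2 - 1|) = 0.2184
m = L - C/2 = 0.84 - 0.1456 = 0.6944
Sector ⌊H'⌋ = 4 → (R',G',B') = (0.2184, 0.0, 0.2912)
RGB = ((R'+m)×255, (G'+m)×255, (B'+m)×255) = (232.764, 177.072, 251.328)
Round half up → RGB(233, 177, 251)


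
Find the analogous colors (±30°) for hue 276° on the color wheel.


Base hue: 276°
Left analog: (276 - 30) mod 360 = 246°
Right analog: (276 + 30) mod 360 = 306°
Analogous hues = 246° and 306°


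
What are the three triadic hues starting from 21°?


Triadic: equally spaced at 120° intervals
H1 = 21°
H2 = (21 + 120) mod 360 = 141°
H3 = (21 + 240) mod 360 = 261°
Triadic = 21°, 141°, 261°


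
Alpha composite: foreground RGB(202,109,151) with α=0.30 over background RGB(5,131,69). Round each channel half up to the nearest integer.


C = α×F + (1-α)×B, with 1-α = 0.70
R: 0.30×202 + 0.70×5 = 60.60 + 3.50 = 64.10 → 64
G: 0.30×109 + 0.70×131 = 32.70 + 91.70 = 124.40 → 124
B: 0.30×151 + 0.70×69 = 45.30 + 48.30 = 93.60 → 94
= RGB(64, 124, 94)


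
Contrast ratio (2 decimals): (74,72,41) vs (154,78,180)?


Linearize each sRGB channel c=v/255: c/12.92 if c ≤ 0.04045 else ((c+0.055)/1.055)^2.4
L = 0.2126×R_lin + 0.7152×G_lin + 0.0722×B_lin
Color 1 (74,72,41):
  R=74: 74/255≈0.2902 > 0.04045 → ((0.2902+0.055)/1.055)^2.4 ≈ 0.06848
  G=72: 72/255≈0.2824 > 0.04045 → ((0.2824+0.055)/1.055)^2.4 ≈ 0.06480
  B=41: 41/255≈0.1608 > 0.04045 → ((0.1608+0.055)/1.055)^2.4 ≈ 0.02217
  L1 = 0.2126×0.06848 + 0.7152×0.06480 + 0.0722×0.02217 ≈ 0.06251
Color 2 (154,78,180):
  R=154: 154/255≈0.6039 > 0.04045 → ((0.6039+0.055)/1.055)^2.4 ≈ 0.32314
  G=78: 78/255≈0.3059 > 0.04045 → ((0.3059+0.055)/1.055)^2.4 ≈ 0.07619
  B=180: 180/255≈0.7059 > 0.04045 → ((0.7059+0.055)/1.055)^2.4 ≈ 0.45641
  L2 = 0.2126×0.32314 + 0.7152×0.07619 + 0.0722×0.45641 ≈ 0.15614
Lighter = 0.15614, Darker = 0.06251
Ratio = (L_lighter + 0.05) / (L_darker + 0.05)
Ratio = (0.15614 + 0.05) / (0.06251 + 0.05) = 0.20614 / 0.11251 ≈ 1.8323
Ratio ≈ 1.83:1


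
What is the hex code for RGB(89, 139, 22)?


R = 89 → 59 (hex)
G = 139 → 8B (hex)
B = 22 → 16 (hex)
Hex = #598B16


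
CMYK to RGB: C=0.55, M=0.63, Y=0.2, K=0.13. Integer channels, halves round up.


R = 255 × (1-C) × (1-K) = 255 × 0.45 × 0.87 = 99.8325 → 100
G = 255 × (1-M) × (1-K) = 255 × 0.37 × 0.87 = 82.0845 → 82
B = 255 × (1-Y) × (1-K) = 255 × 0.80 × 0.87 = 177.48 → 177
= RGB(100, 82, 177)


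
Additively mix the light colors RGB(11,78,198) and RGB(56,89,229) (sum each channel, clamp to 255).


Additive: each channel = min(255, C₁+C₂)
R: 11+56 = 67 → 67
G: 78+89 = 167 → 167
B: 198+229 = 427 → 255
= RGB(67, 167, 255)


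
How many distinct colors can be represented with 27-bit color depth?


Colors = 2^bits = 2^27
= 134,217,728 colors


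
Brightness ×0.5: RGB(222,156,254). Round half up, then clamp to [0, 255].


Multiply each channel by 0.5, round half up, clamp to [0, 255]
R: 222×0.5 = 111
G: 156×0.5 = 78
B: 254×0.5 = 127
= RGB(111, 78, 127)


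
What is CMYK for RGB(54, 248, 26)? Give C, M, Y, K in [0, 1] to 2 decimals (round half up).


R'=54/255≈0.2118, G'=248/255≈0.9725, B'=26/255≈0.1020
K = 1 - max(R',G',B') = 1 - 248/255 = 7/255 = 0.02745… → 0.03
(1-R'-K)/(1-K) simplifies to (max-R)/max with max = 248:
C = (248-54)/248 = 194/248 = 0.78225… → 0.78
M = (248-248)/248 = 0/248 = 0 → 0.00
Y = (248-26)/248 = 222/248 = 0.89516… → 0.90
= CMYK(0.78, 0.00, 0.90, 0.03)


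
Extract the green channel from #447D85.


Color: #447D85
R = 44 = 68
G = 7D = 125
B = 85 = 133
Green = 125


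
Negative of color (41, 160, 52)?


Invert: (255-R, 255-G, 255-B)
R: 255-41 = 214
G: 255-160 = 95
B: 255-52 = 203
= RGB(214, 95, 203)


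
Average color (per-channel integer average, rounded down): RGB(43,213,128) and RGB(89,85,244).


Midpoint: each channel = ⌊(C₁+C₂)/2⌋
R: ⌊(43+89)/2⌋ = 66
G: ⌊(213+85)/2⌋ = 149
B: ⌊(128+244)/2⌋ = 186
= RGB(66, 149, 186)


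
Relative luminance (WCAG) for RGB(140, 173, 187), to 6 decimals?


Linearize each channel (sRGB transfer function): c = v/255; c_lin = c/12.92 if c ≤ 0.04045, else ((c+0.055)/1.055)^2.4
  R: 140/255 ≈ 0.549020 > 0.04045 → ((0.549020+0.055)/1.055)^2.4 ≈ 0.262251
  G: 173/255 ≈ 0.678431 > 0.04045 → ((0.678431+0.055)/1.055)^2.4 ≈ 0.417885
  B: 187/255 ≈ 0.733333 > 0.04045 → ((0.733333+0.055)/1.055)^2.4 ≈ 0.496933
R_lin = 0.262251, G_lin = 0.417885, B_lin = 0.496933
L = 0.2126×R + 0.7152×G + 0.0722×B
L = 0.2126×0.262251 + 0.7152×0.417885 + 0.0722×0.496933
L ≈ 0.390504


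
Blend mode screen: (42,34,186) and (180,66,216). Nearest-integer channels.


Screen: C = 255 - (255-A)×(255-B)/255, rounded to nearest integer
R: 255 - (255-42)×(255-180)/255 = 255 - 15975/255 ≈ 255 - 62.647 = 192.353 → 192
G: 255 - (255-34)×(255-66)/255 = 255 - 41769/255 ≈ 255 - 163.800 = 91.200 → 91
B: 255 - (255-186)×(255-216)/255 = 255 - 2691/255 ≈ 255 - 10.553 = 244.447 → 244
= RGB(192, 91, 244)


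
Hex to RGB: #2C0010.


2C → 44 (R)
00 → 0 (G)
10 → 16 (B)
= RGB(44, 0, 16)


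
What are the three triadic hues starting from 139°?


Triadic: equally spaced at 120° intervals
H1 = 139°
H2 = (139 + 120) mod 360 = 259°
H3 = (139 + 240) mod 360 = 19°
Triadic = 139°, 259°, 19°


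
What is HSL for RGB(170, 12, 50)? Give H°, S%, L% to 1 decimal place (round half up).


Normalize: R'=170/255≈0.6667, G'=12/255≈0.0471, B'=50/255≈0.1961
Max=170/255, Min=12/255, Δ=Max-Min=158/255
L = (Max+Min)/2 = (170+12)/510 = 182/510 = 0.35686… → L = 35.7%
L ≤ 0.5 → S = Δ/(Max+Min) = 158/(170+12) = 158/182 = 0.86813… → S = 86.8%
(the 1/255 factors cancel in S and H, so raw channel differences can be used)
Max is R' → H = 60 × (((G-B)/Δ) mod 6) = 60 × (((12-50)/158) mod 6)
  (-38)/158 = -0.2405…; negative, so add 6 → 5.7594…
  H = 60 × 5.7594… = 345.569…° → H = 345.6°
= HSL(345.6°, 86.8%, 35.7%)


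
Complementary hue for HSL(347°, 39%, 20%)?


Complement = opposite side of color wheel = hue + 180°
H' = (347 + 180) mod 360 = 167°
S and L unchanged.
= HSL(167°, 39%, 20%)


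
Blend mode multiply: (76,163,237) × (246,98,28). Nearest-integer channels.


Multiply: C = A×B/255, rounded to nearest integer
R: 76×246/255 = 18696/255 ≈ 73.318 → 73
G: 163×98/255 = 15974/255 ≈ 62.643 → 63
B: 237×28/255 = 6636/255 ≈ 26.024 → 26
= RGB(73, 63, 26)


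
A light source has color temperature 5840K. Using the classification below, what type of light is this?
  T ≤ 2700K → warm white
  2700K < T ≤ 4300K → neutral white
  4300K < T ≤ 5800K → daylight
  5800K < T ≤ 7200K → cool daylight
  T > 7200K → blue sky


Temperature: 5840K
5800K < 5840K ≤ 7200K → cool daylight
Classification: cool daylight


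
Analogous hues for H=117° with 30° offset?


Base hue: 117°
Left analog: (117 - 30) mod 360 = 87°
Right analog: (117 + 30) mod 360 = 147°
Analogous hues = 87° and 147°


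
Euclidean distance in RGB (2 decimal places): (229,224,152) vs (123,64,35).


d = √[(R₁-R₂)² + (G₁-G₂)² + (B₁-B₂)²]
d = √[(229-123)² + (224-64)² + (152-35)²]
d = √[11236 + 25600 + 13689]
d = √50525
d ≈ 224.78


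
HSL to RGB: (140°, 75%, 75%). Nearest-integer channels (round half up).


H=140°, S=0.75, L=0.75
C = (1-|2L-1|)×S = (1-|0.50|)×0.75 = 0.375
H' = H/60 = 140/60 ≈ 2.3333; X = C×(1-|H' mod 2 - 1|) = 0.125
m = L - C/2 = 0.75 - 0.1875 = 0.5625
Sector ⌊H'⌋ = 2 → (R',G',B') = (0.0, 0.375, 0.125)
RGB = ((R'+m)×255, (G'+m)×255, (B'+m)×255) = (143.4375, 239.0625, 175.3125)
Round half up → RGB(143, 239, 175)


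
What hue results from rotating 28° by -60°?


New hue = (H + rotation) mod 360
New hue = (28 -60) mod 360
= -32 mod 360
= 328°


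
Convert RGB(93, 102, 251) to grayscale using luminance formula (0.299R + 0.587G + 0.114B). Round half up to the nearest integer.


Gray = 0.299×R + 0.587×G + 0.114×B
Gray = 0.299×93 + 0.587×102 + 0.114×251
Gray = 27.807 + 59.874 + 28.614
Gray = 116.295 → round half up → 116
Gray = 116


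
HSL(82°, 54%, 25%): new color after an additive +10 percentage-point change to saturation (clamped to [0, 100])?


Original S = 54%
Adjustment = +10 percentage points
New S = 54 + (10) = 64
Clamp to [0, 100] → 64
= HSL(82°, 64%, 25%)


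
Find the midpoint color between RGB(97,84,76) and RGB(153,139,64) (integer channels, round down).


Midpoint: each channel = ⌊(C₁+C₂)/2⌋
R: ⌊(97+153)/2⌋ = 125
G: ⌊(84+139)/2⌋ = 111
B: ⌊(76+64)/2⌋ = 70
= RGB(125, 111, 70)


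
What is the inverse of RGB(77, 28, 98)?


Invert: (255-R, 255-G, 255-B)
R: 255-77 = 178
G: 255-28 = 227
B: 255-98 = 157
= RGB(178, 227, 157)


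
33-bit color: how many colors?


Colors = 2^bits = 2^33
= 8,589,934,592 colors


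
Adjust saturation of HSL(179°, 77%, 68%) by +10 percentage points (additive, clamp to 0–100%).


Original S = 77%
Adjustment = +10 percentage points
New S = 77 + (10) = 87
Clamp to [0, 100] → 87
= HSL(179°, 87%, 68%)


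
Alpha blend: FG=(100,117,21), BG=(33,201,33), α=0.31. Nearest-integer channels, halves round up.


C = α×F + (1-α)×B, with 1-α = 0.69
R: 0.31×100 + 0.69×33 = 31.00 + 22.77 = 53.77 → 54
G: 0.31×117 + 0.69×201 = 36.27 + 138.69 = 174.96 → 175
B: 0.31×21 + 0.69×33 = 6.51 + 22.77 = 29.28 → 29
= RGB(54, 175, 29)


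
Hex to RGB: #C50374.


C5 → 197 (R)
03 → 3 (G)
74 → 116 (B)
= RGB(197, 3, 116)


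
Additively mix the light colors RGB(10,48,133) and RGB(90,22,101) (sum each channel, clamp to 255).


Additive: each channel = min(255, C₁+C₂)
R: 10+90 = 100 → 100
G: 48+22 = 70 → 70
B: 133+101 = 234 → 234
= RGB(100, 70, 234)


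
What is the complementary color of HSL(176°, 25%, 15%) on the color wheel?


Complement = opposite side of color wheel = hue + 180°
H' = (176 + 180) mod 360 = 356°
S and L unchanged.
= HSL(356°, 25%, 15%)


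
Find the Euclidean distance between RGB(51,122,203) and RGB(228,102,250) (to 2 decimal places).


d = √[(R₁-R₂)² + (G₁-G₂)² + (B₁-B₂)²]
d = √[(51-228)² + (122-102)² + (203-250)²]
d = √[31329 + 400 + 2209]
d = √33938
d ≈ 184.22


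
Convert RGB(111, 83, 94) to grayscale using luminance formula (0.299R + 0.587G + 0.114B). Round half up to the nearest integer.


Gray = 0.299×R + 0.587×G + 0.114×B
Gray = 0.299×111 + 0.587×83 + 0.114×94
Gray = 33.189 + 48.721 + 10.716
Gray = 92.626 → round half up → 93
Gray = 93


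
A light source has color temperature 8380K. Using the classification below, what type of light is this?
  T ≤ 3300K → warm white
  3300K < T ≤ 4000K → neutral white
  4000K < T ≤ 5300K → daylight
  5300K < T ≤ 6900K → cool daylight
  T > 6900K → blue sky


Temperature: 8380K
8380K > 6900K → blue sky
Classification: blue sky


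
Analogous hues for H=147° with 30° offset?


Base hue: 147°
Left analog: (147 - 30) mod 360 = 117°
Right analog: (147 + 30) mod 360 = 177°
Analogous hues = 117° and 177°


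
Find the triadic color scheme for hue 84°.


Triadic: equally spaced at 120° intervals
H1 = 84°
H2 = (84 + 120) mod 360 = 204°
H3 = (84 + 240) mod 360 = 324°
Triadic = 84°, 204°, 324°


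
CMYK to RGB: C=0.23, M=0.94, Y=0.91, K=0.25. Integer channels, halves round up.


R = 255 × (1-C) × (1-K) = 255 × 0.77 × 0.75 = 147.2625 → 147
G = 255 × (1-M) × (1-K) = 255 × 0.06 × 0.75 = 11.475 → 11
B = 255 × (1-Y) × (1-K) = 255 × 0.09 × 0.75 = 17.2125 → 17
= RGB(147, 11, 17)


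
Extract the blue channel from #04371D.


Color: #04371D
R = 04 = 4
G = 37 = 55
B = 1D = 29
Blue = 29


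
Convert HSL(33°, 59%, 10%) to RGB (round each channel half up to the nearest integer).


H=33°, S=0.59, L=0.10
C = (1-|2L-1|)×S = (1-|-0.80|)×0.59 = 0.118
H' = H/60 = 33/60 ≈ 0.5500; X = C×(1-|H' mod 2 - 1|) = 0.0649
m = L - C/2 = 0.10 - 0.059 = 0.041
Sector ⌊H'⌋ = 0 → (R',G',B') = (0.118, 0.0649, 0.0)
RGB = ((R'+m)×255, (G'+m)×255, (B'+m)×255) = (40.545, 27.0045, 10.455)
Round half up → RGB(41, 27, 10)


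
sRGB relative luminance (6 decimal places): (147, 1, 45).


Linearize each channel (sRGB transfer function): c = v/255; c_lin = c/12.92 if c ≤ 0.04045, else ((c+0.055)/1.055)^2.4
  R: 147/255 ≈ 0.576471 > 0.04045 → ((0.576471+0.055)/1.055)^2.4 ≈ 0.291771
  G: 1/255 ≈ 0.003922 ≤ 0.04045 → 0.003922/12.92 ≈ 0.000304
  B: 45/255 ≈ 0.176471 > 0.04045 → ((0.176471+0.055)/1.055)^2.4 ≈ 0.026241
R_lin = 0.291771, G_lin = 0.000304, B_lin = 0.026241
L = 0.2126×R + 0.7152×G + 0.0722×B
L = 0.2126×0.291771 + 0.7152×0.000304 + 0.0722×0.026241
L ≈ 0.064142


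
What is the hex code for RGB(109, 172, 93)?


R = 109 → 6D (hex)
G = 172 → AC (hex)
B = 93 → 5D (hex)
Hex = #6DAC5D


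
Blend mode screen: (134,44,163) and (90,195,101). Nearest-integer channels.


Screen: C = 255 - (255-A)×(255-B)/255, rounded to nearest integer
R: 255 - (255-134)×(255-90)/255 = 255 - 19965/255 ≈ 255 - 78.294 = 176.706 → 177
G: 255 - (255-44)×(255-195)/255 = 255 - 12660/255 ≈ 255 - 49.647 = 205.353 → 205
B: 255 - (255-163)×(255-101)/255 = 255 - 14168/255 ≈ 255 - 55.561 = 199.439 → 199
= RGB(177, 205, 199)


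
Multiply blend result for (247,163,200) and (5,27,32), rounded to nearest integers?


Multiply: C = A×B/255, rounded to nearest integer
R: 247×5/255 = 1235/255 ≈ 4.843 → 5
G: 163×27/255 = 4401/255 ≈ 17.259 → 17
B: 200×32/255 = 6400/255 ≈ 25.098 → 25
= RGB(5, 17, 25)


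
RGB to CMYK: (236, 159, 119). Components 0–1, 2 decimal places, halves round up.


R'=236/255≈0.9255, G'=159/255≈0.6235, B'=119/255≈0.4667
K = 1 - max(R',G',B') = 1 - 236/255 = 19/255 = 0.07450… → 0.07
(1-R'-K)/(1-K) simplifies to (max-R)/max with max = 236:
C = (236-236)/236 = 0/236 = 0 → 0.00
M = (236-159)/236 = 77/236 = 0.32627… → 0.33
Y = (236-119)/236 = 117/236 = 0.49576… → 0.50
= CMYK(0.00, 0.33, 0.50, 0.07)


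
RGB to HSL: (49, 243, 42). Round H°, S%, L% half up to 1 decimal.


Normalize: R'=49/255≈0.1922, G'=243/255≈0.9529, B'=42/255≈0.1647
Max=243/255, Min=42/255, Δ=Max-Min=201/255
L = (Max+Min)/2 = (243+42)/510 = 285/510 = 0.55882… → L = 55.9%
L > 0.5 → S = Δ/(2-Max-Min) = 201/(510-243-42) = 201/225 = 0.89333… → S = 89.3%
(the 1/255 factors cancel in S and H, so raw channel differences can be used)
Max is G' → H = 60 × ((B-R)/Δ + 2) = 60 × ((42-49)/201 + 2)
  -7/201 + 2 = -0.0348… + 2 = 1.9651…
  H = 60 × 1.9651… = 117.910…° → H = 117.9°
= HSL(117.9°, 89.3%, 55.9%)


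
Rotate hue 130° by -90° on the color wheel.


New hue = (H + rotation) mod 360
New hue = (130 -90) mod 360
= 40 mod 360
= 40°


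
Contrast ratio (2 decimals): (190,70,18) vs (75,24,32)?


Linearize each sRGB channel c=v/255: c/12.92 if c ≤ 0.04045 else ((c+0.055)/1.055)^2.4
L = 0.2126×R_lin + 0.7152×G_lin + 0.0722×B_lin
Color 1 (190,70,18):
  R=190: 190/255≈0.7451 > 0.04045 → ((0.7451+0.055)/1.055)^2.4 ≈ 0.51492
  G=70: 70/255≈0.2745 > 0.04045 → ((0.2745+0.055)/1.055)^2.4 ≈ 0.06125
  B=18: 18/255≈0.0706 > 0.04045 → ((0.0706+0.055)/1.055)^2.4 ≈ 0.00605
  L1 = 0.2126×0.51492 + 0.7152×0.06125 + 0.0722×0.00605 ≈ 0.15371
Color 2 (75,24,32):
  R=75: 75/255≈0.2941 > 0.04045 → ((0.2941+0.055)/1.055)^2.4 ≈ 0.07036
  G=24: 24/255≈0.0941 > 0.04045 → ((0.0941+0.055)/1.055)^2.4 ≈ 0.00913
  B=32: 32/255≈0.1255 > 0.04045 → ((0.1255+0.055)/1.055)^2.4 ≈ 0.01444
  L2 = 0.2126×0.07036 + 0.7152×0.00913 + 0.0722×0.01444 ≈ 0.02253
Lighter = 0.15371, Darker = 0.02253
Ratio = (L_lighter + 0.05) / (L_darker + 0.05)
Ratio = (0.15371 + 0.05) / (0.02253 + 0.05) = 0.20371 / 0.07253 ≈ 2.8085
Ratio ≈ 2.81:1


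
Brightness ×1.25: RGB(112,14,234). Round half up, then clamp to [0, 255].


Multiply each channel by 1.25, round half up, clamp to [0, 255]
R: 112×1.25 = 140
G: 14×1.25 = 17.5 → round → 18
B: 234×1.25 = 292.5 → round → 293 → clamp → 255
= RGB(140, 18, 255)


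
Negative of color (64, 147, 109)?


Invert: (255-R, 255-G, 255-B)
R: 255-64 = 191
G: 255-147 = 108
B: 255-109 = 146
= RGB(191, 108, 146)


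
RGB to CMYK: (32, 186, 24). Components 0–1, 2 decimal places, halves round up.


R'=32/255≈0.1255, G'=186/255≈0.7294, B'=24/255≈0.0941
K = 1 - max(R',G',B') = 1 - 186/255 = 69/255 = 0.27058… → 0.27
(1-R'-K)/(1-K) simplifies to (max-R)/max with max = 186:
C = (186-32)/186 = 154/186 = 0.82795… → 0.83
M = (186-186)/186 = 0/186 = 0 → 0.00
Y = (186-24)/186 = 162/186 = 0.87096… → 0.87
= CMYK(0.83, 0.00, 0.87, 0.27)


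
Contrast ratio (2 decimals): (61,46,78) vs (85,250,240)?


Linearize each sRGB channel c=v/255: c/12.92 if c ≤ 0.04045 else ((c+0.055)/1.055)^2.4
L = 0.2126×R_lin + 0.7152×G_lin + 0.0722×B_lin
Color 1 (61,46,78):
  R=61: 61/255≈0.2392 > 0.04045 → ((0.2392+0.055)/1.055)^2.4 ≈ 0.04667
  G=46: 46/255≈0.1804 > 0.04045 → ((0.1804+0.055)/1.055)^2.4 ≈ 0.02732
  B=78: 78/255≈0.3059 > 0.04045 → ((0.3059+0.055)/1.055)^2.4 ≈ 0.07619
  L1 = 0.2126×0.04667 + 0.7152×0.02732 + 0.0722×0.07619 ≈ 0.03496
Color 2 (85,250,240):
  R=85: 85/255≈0.3333 > 0.04045 → ((0.3333+0.055)/1.055)^2.4 ≈ 0.09084
  G=250: 250/255≈0.9804 > 0.04045 → ((0.9804+0.055)/1.055)^2.4 ≈ 0.95597
  B=240: 240/255≈0.9412 > 0.04045 → ((0.9412+0.055)/1.055)^2.4 ≈ 0.87137
  L2 = 0.2126×0.09084 + 0.7152×0.95597 + 0.0722×0.87137 ≈ 0.76594
Lighter = 0.76594, Darker = 0.03496
Ratio = (L_lighter + 0.05) / (L_darker + 0.05)
Ratio = (0.76594 + 0.05) / (0.03496 + 0.05) = 0.81594 / 0.08496 ≈ 9.6036
Ratio ≈ 9.60:1


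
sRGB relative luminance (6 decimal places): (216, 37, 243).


Linearize each channel (sRGB transfer function): c = v/255; c_lin = c/12.92 if c ≤ 0.04045, else ((c+0.055)/1.055)^2.4
  R: 216/255 ≈ 0.847059 > 0.04045 → ((0.847059+0.055)/1.055)^2.4 ≈ 0.686685
  G: 37/255 ≈ 0.145098 > 0.04045 → ((0.145098+0.055)/1.055)^2.4 ≈ 0.018500
  B: 243/255 ≈ 0.952941 > 0.04045 → ((0.952941+0.055)/1.055)^2.4 ≈ 0.896269
R_lin = 0.686685, G_lin = 0.018500, B_lin = 0.896269
L = 0.2126×R + 0.7152×G + 0.0722×B
L = 0.2126×0.686685 + 0.7152×0.018500 + 0.0722×0.896269
L ≈ 0.223931


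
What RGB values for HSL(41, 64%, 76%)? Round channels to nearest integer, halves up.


H=41°, S=0.64, L=0.76
C = (1-|2L-1|)×S = (1-|0.52|)×0.64 = 0.3072
H' = H/60 = 41/60 ≈ 0.6833; X = C×(1-|H' mod 2 - 1|) = 0.20992
m = L - C/2 = 0.76 - 0.1536 = 0.6064
Sector ⌊H'⌋ = 0 → (R',G',B') = (0.3072, 0.20992, 0.0)
RGB = ((R'+m)×255, (G'+m)×255, (B'+m)×255) = (232.968, 208.1616, 154.632)
Round half up → RGB(233, 208, 155)


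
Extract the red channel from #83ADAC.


Color: #83ADAC
R = 83 = 131
G = AD = 173
B = AC = 172
Red = 131


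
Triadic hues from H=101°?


Triadic: equally spaced at 120° intervals
H1 = 101°
H2 = (101 + 120) mod 360 = 221°
H3 = (101 + 240) mod 360 = 341°
Triadic = 101°, 221°, 341°


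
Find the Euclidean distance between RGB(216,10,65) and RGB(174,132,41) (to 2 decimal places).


d = √[(R₁-R₂)² + (G₁-G₂)² + (B₁-B₂)²]
d = √[(216-174)² + (10-132)² + (65-41)²]
d = √[1764 + 14884 + 576]
d = √17224
d ≈ 131.24


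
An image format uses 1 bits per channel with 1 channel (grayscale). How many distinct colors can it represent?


Total bits = 1 bits/channel × 1 channels = 1 bits
Distinct colors = 2^1
= 2 colors


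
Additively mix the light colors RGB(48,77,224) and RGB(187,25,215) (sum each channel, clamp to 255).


Additive: each channel = min(255, C₁+C₂)
R: 48+187 = 235 → 235
G: 77+25 = 102 → 102
B: 224+215 = 439 → 255
= RGB(235, 102, 255)


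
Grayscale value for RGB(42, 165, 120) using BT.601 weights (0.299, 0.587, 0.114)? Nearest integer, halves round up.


Gray = 0.299×R + 0.587×G + 0.114×B
Gray = 0.299×42 + 0.587×165 + 0.114×120
Gray = 12.558 + 96.855 + 13.680
Gray = 123.093 → round half up → 123
Gray = 123


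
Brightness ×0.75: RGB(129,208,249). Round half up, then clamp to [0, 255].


Multiply each channel by 0.75, round half up, clamp to [0, 255]
R: 129×0.75 = 96.75 → round → 97
G: 208×0.75 = 156
B: 249×0.75 = 186.75 → round → 187
= RGB(97, 156, 187)


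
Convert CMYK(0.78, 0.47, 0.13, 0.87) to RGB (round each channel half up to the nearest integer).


R = 255 × (1-C) × (1-K) = 255 × 0.22 × 0.13 = 7.293 → 7
G = 255 × (1-M) × (1-K) = 255 × 0.53 × 0.13 = 17.5695 → 18
B = 255 × (1-Y) × (1-K) = 255 × 0.87 × 0.13 = 28.8405 → 29
= RGB(7, 18, 29)


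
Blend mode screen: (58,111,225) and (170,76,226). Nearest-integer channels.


Screen: C = 255 - (255-A)×(255-B)/255, rounded to nearest integer
R: 255 - (255-58)×(255-170)/255 = 255 - 16745/255 ≈ 255 - 65.667 = 189.333 → 189
G: 255 - (255-111)×(255-76)/255 = 255 - 25776/255 ≈ 255 - 101.082 = 153.918 → 154
B: 255 - (255-225)×(255-226)/255 = 255 - 870/255 ≈ 255 - 3.412 = 251.588 → 252
= RGB(189, 154, 252)


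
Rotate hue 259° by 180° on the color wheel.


New hue = (H + rotation) mod 360
New hue = (259 + 180) mod 360
= 439 mod 360
= 79°


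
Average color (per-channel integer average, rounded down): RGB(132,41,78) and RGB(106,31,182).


Midpoint: each channel = ⌊(C₁+C₂)/2⌋
R: ⌊(132+106)/2⌋ = 119
G: ⌊(41+31)/2⌋ = 36
B: ⌊(78+182)/2⌋ = 130
= RGB(119, 36, 130)


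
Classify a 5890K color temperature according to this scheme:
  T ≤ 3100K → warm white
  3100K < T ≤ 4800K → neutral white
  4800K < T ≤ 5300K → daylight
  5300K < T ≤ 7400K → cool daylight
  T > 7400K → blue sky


Temperature: 5890K
5300K < 5890K ≤ 7400K → cool daylight
Classification: cool daylight


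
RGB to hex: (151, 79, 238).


R = 151 → 97 (hex)
G = 79 → 4F (hex)
B = 238 → EE (hex)
Hex = #974FEE


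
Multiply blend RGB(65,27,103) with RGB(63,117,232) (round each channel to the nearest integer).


Multiply: C = A×B/255, rounded to nearest integer
R: 65×63/255 = 4095/255 ≈ 16.059 → 16
G: 27×117/255 = 3159/255 ≈ 12.388 → 12
B: 103×232/255 = 23896/255 ≈ 93.710 → 94
= RGB(16, 12, 94)


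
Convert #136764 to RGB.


13 → 19 (R)
67 → 103 (G)
64 → 100 (B)
= RGB(19, 103, 100)


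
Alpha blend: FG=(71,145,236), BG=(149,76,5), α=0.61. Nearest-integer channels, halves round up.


C = α×F + (1-α)×B, with 1-α = 0.39
R: 0.61×71 + 0.39×149 = 43.31 + 58.11 = 101.42 → 101
G: 0.61×145 + 0.39×76 = 88.45 + 29.64 = 118.09 → 118
B: 0.61×236 + 0.39×5 = 143.96 + 1.95 = 145.91 → 146
= RGB(101, 118, 146)


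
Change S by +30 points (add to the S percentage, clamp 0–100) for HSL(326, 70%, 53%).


Original S = 70%
Adjustment = +30 percentage points
New S = 70 + (30) = 100
Clamp to [0, 100] → 100
= HSL(326°, 100%, 53%)


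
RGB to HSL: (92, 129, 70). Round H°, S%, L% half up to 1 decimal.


Normalize: R'=92/255≈0.3608, G'=129/255≈0.5059, B'=70/255≈0.2745
Max=129/255, Min=70/255, Δ=Max-Min=59/255
L = (Max+Min)/2 = (129+70)/510 = 199/510 = 0.39019… → L = 39.0%
L ≤ 0.5 → S = Δ/(Max+Min) = 59/(129+70) = 59/199 = 0.29648… → S = 29.6%
(the 1/255 factors cancel in S and H, so raw channel differences can be used)
Max is G' → H = 60 × ((B-R)/Δ + 2) = 60 × ((70-92)/59 + 2)
  -22/59 + 2 = -0.3728… + 2 = 1.6271…
  H = 60 × 1.6271… = 97.627…° → H = 97.6°
= HSL(97.6°, 29.6%, 39.0%)


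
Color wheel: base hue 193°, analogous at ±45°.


Base hue: 193°
Left analog: (193 - 45) mod 360 = 148°
Right analog: (193 + 45) mod 360 = 238°
Analogous hues = 148° and 238°


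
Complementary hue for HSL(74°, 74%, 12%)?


Complement = opposite side of color wheel = hue + 180°
H' = (74 + 180) mod 360 = 254°
S and L unchanged.
= HSL(254°, 74%, 12%)


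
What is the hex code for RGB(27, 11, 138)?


R = 27 → 1B (hex)
G = 11 → 0B (hex)
B = 138 → 8A (hex)
Hex = #1B0B8A


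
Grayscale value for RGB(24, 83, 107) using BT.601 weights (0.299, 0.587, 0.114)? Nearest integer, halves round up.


Gray = 0.299×R + 0.587×G + 0.114×B
Gray = 0.299×24 + 0.587×83 + 0.114×107
Gray = 7.176 + 48.721 + 12.198
Gray = 68.095 → round half up → 68
Gray = 68


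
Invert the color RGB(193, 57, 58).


Invert: (255-R, 255-G, 255-B)
R: 255-193 = 62
G: 255-57 = 198
B: 255-58 = 197
= RGB(62, 198, 197)


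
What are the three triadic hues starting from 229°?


Triadic: equally spaced at 120° intervals
H1 = 229°
H2 = (229 + 120) mod 360 = 349°
H3 = (229 + 240) mod 360 = 109°
Triadic = 229°, 349°, 109°


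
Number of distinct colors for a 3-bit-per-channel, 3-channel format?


Total bits = 3 bits/channel × 3 channels = 9 bits
Distinct colors = 2^9
= 512 colors


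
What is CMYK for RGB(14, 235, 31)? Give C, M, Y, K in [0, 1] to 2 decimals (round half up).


R'=14/255≈0.0549, G'=235/255≈0.9216, B'=31/255≈0.1216
K = 1 - max(R',G',B') = 1 - 235/255 = 20/255 = 0.07843… → 0.08
(1-R'-K)/(1-K) simplifies to (max-R)/max with max = 235:
C = (235-14)/235 = 221/235 = 0.94042… → 0.94
M = (235-235)/235 = 0/235 = 0 → 0.00
Y = (235-31)/235 = 204/235 = 0.86808… → 0.87
= CMYK(0.94, 0.00, 0.87, 0.08)


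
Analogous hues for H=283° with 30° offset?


Base hue: 283°
Left analog: (283 - 30) mod 360 = 253°
Right analog: (283 + 30) mod 360 = 313°
Analogous hues = 253° and 313°


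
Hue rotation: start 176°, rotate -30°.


New hue = (H + rotation) mod 360
New hue = (176 -30) mod 360
= 146 mod 360
= 146°


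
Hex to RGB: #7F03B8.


7F → 127 (R)
03 → 3 (G)
B8 → 184 (B)
= RGB(127, 3, 184)


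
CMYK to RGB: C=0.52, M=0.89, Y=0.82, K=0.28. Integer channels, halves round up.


R = 255 × (1-C) × (1-K) = 255 × 0.48 × 0.72 = 88.128 → 88
G = 255 × (1-M) × (1-K) = 255 × 0.11 × 0.72 = 20.196 → 20
B = 255 × (1-Y) × (1-K) = 255 × 0.18 × 0.72 = 33.048 → 33
= RGB(88, 20, 33)


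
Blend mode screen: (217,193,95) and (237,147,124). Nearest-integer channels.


Screen: C = 255 - (255-A)×(255-B)/255, rounded to nearest integer
R: 255 - (255-217)×(255-237)/255 = 255 - 684/255 ≈ 255 - 2.682 = 252.318 → 252
G: 255 - (255-193)×(255-147)/255 = 255 - 6696/255 ≈ 255 - 26.259 = 228.741 → 229
B: 255 - (255-95)×(255-124)/255 = 255 - 20960/255 ≈ 255 - 82.196 = 172.804 → 173
= RGB(252, 229, 173)
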